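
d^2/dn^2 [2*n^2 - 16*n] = 4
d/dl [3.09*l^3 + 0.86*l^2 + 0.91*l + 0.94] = 9.27*l^2 + 1.72*l + 0.91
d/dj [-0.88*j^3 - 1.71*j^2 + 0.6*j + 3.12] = -2.64*j^2 - 3.42*j + 0.6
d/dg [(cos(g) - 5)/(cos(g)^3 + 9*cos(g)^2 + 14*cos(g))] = 2*(cos(g)^3 - 3*cos(g)^2 - 45*cos(g) - 35)*sin(g)/((cos(g) + 2)^2*(cos(g) + 7)^2*cos(g)^2)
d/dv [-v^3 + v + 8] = 1 - 3*v^2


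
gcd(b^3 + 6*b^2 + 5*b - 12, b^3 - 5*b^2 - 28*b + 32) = b^2 + 3*b - 4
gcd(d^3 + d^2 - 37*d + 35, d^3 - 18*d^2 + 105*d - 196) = 1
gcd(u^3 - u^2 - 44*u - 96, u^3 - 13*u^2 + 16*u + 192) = u^2 - 5*u - 24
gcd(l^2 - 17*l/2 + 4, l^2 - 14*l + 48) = l - 8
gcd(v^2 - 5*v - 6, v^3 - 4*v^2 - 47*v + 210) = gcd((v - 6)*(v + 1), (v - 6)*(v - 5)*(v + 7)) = v - 6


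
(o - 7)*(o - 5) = o^2 - 12*o + 35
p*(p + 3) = p^2 + 3*p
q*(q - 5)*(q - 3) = q^3 - 8*q^2 + 15*q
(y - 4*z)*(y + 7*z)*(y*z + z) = y^3*z + 3*y^2*z^2 + y^2*z - 28*y*z^3 + 3*y*z^2 - 28*z^3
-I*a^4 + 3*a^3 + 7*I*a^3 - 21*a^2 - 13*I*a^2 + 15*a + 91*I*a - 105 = (a - 7)*(a - 3*I)*(a + 5*I)*(-I*a + 1)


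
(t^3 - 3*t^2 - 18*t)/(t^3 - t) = (t^2 - 3*t - 18)/(t^2 - 1)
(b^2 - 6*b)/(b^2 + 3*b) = (b - 6)/(b + 3)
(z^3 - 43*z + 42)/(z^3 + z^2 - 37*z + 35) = (z - 6)/(z - 5)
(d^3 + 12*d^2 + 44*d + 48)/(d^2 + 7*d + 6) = (d^2 + 6*d + 8)/(d + 1)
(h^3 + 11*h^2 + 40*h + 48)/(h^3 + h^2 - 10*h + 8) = (h^2 + 7*h + 12)/(h^2 - 3*h + 2)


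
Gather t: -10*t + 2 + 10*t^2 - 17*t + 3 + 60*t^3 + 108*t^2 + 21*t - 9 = 60*t^3 + 118*t^2 - 6*t - 4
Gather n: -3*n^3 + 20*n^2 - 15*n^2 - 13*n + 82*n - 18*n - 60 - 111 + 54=-3*n^3 + 5*n^2 + 51*n - 117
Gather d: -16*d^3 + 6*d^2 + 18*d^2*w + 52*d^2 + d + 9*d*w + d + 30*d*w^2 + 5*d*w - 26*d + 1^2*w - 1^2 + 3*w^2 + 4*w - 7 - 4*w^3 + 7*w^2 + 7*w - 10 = -16*d^3 + d^2*(18*w + 58) + d*(30*w^2 + 14*w - 24) - 4*w^3 + 10*w^2 + 12*w - 18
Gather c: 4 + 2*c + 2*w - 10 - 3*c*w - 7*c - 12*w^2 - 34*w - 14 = c*(-3*w - 5) - 12*w^2 - 32*w - 20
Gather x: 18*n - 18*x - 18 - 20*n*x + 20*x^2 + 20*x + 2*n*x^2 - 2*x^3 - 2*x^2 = 18*n - 2*x^3 + x^2*(2*n + 18) + x*(2 - 20*n) - 18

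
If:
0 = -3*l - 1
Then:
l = -1/3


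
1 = 1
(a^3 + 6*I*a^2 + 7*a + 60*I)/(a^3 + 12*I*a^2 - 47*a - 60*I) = (a - 3*I)/(a + 3*I)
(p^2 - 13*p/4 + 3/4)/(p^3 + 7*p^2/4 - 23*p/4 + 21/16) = 4*(p - 3)/(4*p^2 + 8*p - 21)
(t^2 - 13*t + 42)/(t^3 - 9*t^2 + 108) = (t - 7)/(t^2 - 3*t - 18)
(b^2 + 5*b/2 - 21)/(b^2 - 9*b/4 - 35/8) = 4*(b + 6)/(4*b + 5)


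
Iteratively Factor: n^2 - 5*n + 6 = (n - 2)*(n - 3)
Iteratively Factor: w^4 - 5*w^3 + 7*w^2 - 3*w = (w - 3)*(w^3 - 2*w^2 + w) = w*(w - 3)*(w^2 - 2*w + 1) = w*(w - 3)*(w - 1)*(w - 1)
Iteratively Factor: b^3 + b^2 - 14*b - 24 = (b + 3)*(b^2 - 2*b - 8) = (b - 4)*(b + 3)*(b + 2)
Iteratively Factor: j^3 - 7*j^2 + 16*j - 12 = (j - 2)*(j^2 - 5*j + 6) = (j - 3)*(j - 2)*(j - 2)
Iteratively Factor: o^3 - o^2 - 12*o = (o)*(o^2 - o - 12) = o*(o - 4)*(o + 3)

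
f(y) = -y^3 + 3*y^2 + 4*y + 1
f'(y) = -3*y^2 + 6*y + 4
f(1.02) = 7.14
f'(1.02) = 7.00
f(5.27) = -40.96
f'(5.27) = -47.70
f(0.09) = 1.38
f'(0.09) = 4.52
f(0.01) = 1.04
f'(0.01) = 4.06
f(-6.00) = 301.00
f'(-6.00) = -140.00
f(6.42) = -114.28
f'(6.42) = -81.13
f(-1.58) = 6.11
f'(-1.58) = -12.97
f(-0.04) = 0.84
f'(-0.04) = 3.76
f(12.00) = -1247.00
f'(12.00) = -356.00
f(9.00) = -449.00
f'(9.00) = -185.00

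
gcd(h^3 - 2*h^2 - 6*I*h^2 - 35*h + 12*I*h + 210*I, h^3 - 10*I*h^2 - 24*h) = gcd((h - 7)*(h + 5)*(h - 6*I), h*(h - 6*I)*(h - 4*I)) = h - 6*I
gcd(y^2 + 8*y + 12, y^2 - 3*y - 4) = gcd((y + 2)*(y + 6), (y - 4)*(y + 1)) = 1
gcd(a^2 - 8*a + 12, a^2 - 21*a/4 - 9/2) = a - 6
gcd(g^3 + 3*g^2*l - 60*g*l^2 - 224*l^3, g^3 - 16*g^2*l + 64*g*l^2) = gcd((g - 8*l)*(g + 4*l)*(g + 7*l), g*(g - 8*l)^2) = g - 8*l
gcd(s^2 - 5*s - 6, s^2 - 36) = s - 6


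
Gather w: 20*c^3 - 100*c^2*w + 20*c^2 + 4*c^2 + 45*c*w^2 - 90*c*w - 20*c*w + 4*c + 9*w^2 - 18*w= 20*c^3 + 24*c^2 + 4*c + w^2*(45*c + 9) + w*(-100*c^2 - 110*c - 18)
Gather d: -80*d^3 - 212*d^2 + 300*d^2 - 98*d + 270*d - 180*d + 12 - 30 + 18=-80*d^3 + 88*d^2 - 8*d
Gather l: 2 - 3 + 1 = 0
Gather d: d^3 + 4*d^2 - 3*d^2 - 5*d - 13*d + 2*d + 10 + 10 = d^3 + d^2 - 16*d + 20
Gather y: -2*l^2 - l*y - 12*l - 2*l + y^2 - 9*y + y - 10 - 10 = -2*l^2 - 14*l + y^2 + y*(-l - 8) - 20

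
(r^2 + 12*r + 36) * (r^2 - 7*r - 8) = r^4 + 5*r^3 - 56*r^2 - 348*r - 288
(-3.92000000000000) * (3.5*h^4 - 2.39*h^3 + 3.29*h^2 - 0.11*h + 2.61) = -13.72*h^4 + 9.3688*h^3 - 12.8968*h^2 + 0.4312*h - 10.2312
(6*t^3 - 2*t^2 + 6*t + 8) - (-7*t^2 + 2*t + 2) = 6*t^3 + 5*t^2 + 4*t + 6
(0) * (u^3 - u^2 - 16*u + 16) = 0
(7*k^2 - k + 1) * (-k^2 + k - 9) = -7*k^4 + 8*k^3 - 65*k^2 + 10*k - 9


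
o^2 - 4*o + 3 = (o - 3)*(o - 1)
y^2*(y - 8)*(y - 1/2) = y^4 - 17*y^3/2 + 4*y^2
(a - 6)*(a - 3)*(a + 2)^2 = a^4 - 5*a^3 - 14*a^2 + 36*a + 72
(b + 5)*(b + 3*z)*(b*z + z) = b^3*z + 3*b^2*z^2 + 6*b^2*z + 18*b*z^2 + 5*b*z + 15*z^2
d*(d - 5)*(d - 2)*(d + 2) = d^4 - 5*d^3 - 4*d^2 + 20*d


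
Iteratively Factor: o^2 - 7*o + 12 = (o - 3)*(o - 4)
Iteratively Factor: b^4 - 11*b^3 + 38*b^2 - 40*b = (b)*(b^3 - 11*b^2 + 38*b - 40) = b*(b - 4)*(b^2 - 7*b + 10) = b*(b - 4)*(b - 2)*(b - 5)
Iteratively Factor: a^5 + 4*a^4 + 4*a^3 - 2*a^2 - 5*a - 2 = (a + 1)*(a^4 + 3*a^3 + a^2 - 3*a - 2) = (a - 1)*(a + 1)*(a^3 + 4*a^2 + 5*a + 2) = (a - 1)*(a + 1)^2*(a^2 + 3*a + 2) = (a - 1)*(a + 1)^3*(a + 2)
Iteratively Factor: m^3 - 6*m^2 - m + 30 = (m + 2)*(m^2 - 8*m + 15) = (m - 3)*(m + 2)*(m - 5)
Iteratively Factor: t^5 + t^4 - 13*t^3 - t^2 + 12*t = (t)*(t^4 + t^3 - 13*t^2 - t + 12) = t*(t + 4)*(t^3 - 3*t^2 - t + 3) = t*(t + 1)*(t + 4)*(t^2 - 4*t + 3) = t*(t - 1)*(t + 1)*(t + 4)*(t - 3)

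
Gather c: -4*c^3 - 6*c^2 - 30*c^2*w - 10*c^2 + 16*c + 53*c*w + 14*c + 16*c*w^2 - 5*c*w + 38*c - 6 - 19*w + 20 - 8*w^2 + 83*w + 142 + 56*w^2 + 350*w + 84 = -4*c^3 + c^2*(-30*w - 16) + c*(16*w^2 + 48*w + 68) + 48*w^2 + 414*w + 240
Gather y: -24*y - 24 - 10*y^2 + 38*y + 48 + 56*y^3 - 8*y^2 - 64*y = 56*y^3 - 18*y^2 - 50*y + 24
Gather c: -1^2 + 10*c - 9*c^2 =-9*c^2 + 10*c - 1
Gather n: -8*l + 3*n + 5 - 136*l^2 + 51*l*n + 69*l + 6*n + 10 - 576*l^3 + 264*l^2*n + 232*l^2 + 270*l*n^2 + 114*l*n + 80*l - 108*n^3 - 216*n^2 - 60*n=-576*l^3 + 96*l^2 + 141*l - 108*n^3 + n^2*(270*l - 216) + n*(264*l^2 + 165*l - 51) + 15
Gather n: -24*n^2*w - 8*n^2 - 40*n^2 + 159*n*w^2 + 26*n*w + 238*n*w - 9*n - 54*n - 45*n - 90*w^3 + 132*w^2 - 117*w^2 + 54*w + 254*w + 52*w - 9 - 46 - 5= n^2*(-24*w - 48) + n*(159*w^2 + 264*w - 108) - 90*w^3 + 15*w^2 + 360*w - 60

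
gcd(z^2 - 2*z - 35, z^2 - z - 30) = z + 5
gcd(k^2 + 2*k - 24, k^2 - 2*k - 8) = k - 4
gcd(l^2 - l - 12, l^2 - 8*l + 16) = l - 4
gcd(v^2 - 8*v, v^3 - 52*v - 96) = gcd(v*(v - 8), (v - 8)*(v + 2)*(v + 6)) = v - 8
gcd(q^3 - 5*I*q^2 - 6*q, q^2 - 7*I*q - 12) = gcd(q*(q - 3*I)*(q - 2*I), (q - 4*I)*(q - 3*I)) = q - 3*I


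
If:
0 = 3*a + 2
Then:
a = -2/3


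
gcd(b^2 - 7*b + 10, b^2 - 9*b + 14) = b - 2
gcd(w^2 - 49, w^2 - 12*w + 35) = w - 7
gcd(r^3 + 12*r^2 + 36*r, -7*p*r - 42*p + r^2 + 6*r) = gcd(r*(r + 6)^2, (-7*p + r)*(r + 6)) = r + 6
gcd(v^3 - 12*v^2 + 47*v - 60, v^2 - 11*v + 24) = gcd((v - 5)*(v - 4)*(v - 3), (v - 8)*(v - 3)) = v - 3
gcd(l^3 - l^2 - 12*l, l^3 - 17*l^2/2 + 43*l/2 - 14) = l - 4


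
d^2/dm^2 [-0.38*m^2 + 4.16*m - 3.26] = -0.760000000000000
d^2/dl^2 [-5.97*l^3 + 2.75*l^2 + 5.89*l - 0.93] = 5.5 - 35.82*l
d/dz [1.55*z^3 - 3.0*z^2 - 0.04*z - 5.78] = 4.65*z^2 - 6.0*z - 0.04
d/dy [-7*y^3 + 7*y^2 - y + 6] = -21*y^2 + 14*y - 1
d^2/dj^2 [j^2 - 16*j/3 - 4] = 2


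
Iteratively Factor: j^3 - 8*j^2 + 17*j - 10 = (j - 5)*(j^2 - 3*j + 2) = (j - 5)*(j - 2)*(j - 1)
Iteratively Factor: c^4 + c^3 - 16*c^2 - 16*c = (c)*(c^3 + c^2 - 16*c - 16) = c*(c + 1)*(c^2 - 16) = c*(c + 1)*(c + 4)*(c - 4)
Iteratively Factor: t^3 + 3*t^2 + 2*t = (t)*(t^2 + 3*t + 2) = t*(t + 1)*(t + 2)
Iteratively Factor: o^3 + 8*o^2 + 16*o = (o + 4)*(o^2 + 4*o) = o*(o + 4)*(o + 4)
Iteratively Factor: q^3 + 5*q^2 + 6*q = (q + 3)*(q^2 + 2*q) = q*(q + 3)*(q + 2)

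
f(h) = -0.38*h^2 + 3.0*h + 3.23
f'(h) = 3.0 - 0.76*h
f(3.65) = 9.12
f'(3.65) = 0.23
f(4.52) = 9.03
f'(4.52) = -0.44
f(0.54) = 4.74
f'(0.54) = 2.59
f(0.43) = 4.45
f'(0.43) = 2.67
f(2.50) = 8.36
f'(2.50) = 1.10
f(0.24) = 3.93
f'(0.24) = 2.82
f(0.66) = 5.04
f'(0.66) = 2.50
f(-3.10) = -9.72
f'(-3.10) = 5.36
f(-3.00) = -9.19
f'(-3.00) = 5.28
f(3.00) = 8.81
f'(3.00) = 0.72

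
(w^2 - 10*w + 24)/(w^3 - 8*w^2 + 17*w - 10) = (w^2 - 10*w + 24)/(w^3 - 8*w^2 + 17*w - 10)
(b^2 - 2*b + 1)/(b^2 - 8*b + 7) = (b - 1)/(b - 7)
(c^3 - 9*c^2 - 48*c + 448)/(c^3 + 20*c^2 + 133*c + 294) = (c^2 - 16*c + 64)/(c^2 + 13*c + 42)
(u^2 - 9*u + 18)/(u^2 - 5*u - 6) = (u - 3)/(u + 1)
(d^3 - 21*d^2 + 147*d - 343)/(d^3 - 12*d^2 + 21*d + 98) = (d - 7)/(d + 2)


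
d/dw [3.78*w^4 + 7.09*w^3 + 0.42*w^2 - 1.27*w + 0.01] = 15.12*w^3 + 21.27*w^2 + 0.84*w - 1.27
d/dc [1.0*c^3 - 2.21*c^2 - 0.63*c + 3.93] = 3.0*c^2 - 4.42*c - 0.63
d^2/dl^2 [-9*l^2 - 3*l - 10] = -18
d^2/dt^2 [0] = 0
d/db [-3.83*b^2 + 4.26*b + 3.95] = 4.26 - 7.66*b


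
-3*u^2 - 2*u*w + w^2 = (-3*u + w)*(u + w)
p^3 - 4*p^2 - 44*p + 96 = (p - 8)*(p - 2)*(p + 6)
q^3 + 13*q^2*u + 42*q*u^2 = q*(q + 6*u)*(q + 7*u)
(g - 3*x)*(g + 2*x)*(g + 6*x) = g^3 + 5*g^2*x - 12*g*x^2 - 36*x^3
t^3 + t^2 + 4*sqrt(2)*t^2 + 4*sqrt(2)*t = t*(t + 1)*(t + 4*sqrt(2))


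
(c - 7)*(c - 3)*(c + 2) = c^3 - 8*c^2 + c + 42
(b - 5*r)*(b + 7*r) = b^2 + 2*b*r - 35*r^2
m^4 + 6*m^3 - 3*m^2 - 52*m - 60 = (m - 3)*(m + 2)^2*(m + 5)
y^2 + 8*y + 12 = (y + 2)*(y + 6)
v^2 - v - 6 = (v - 3)*(v + 2)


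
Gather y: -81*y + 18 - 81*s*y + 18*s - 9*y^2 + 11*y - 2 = 18*s - 9*y^2 + y*(-81*s - 70) + 16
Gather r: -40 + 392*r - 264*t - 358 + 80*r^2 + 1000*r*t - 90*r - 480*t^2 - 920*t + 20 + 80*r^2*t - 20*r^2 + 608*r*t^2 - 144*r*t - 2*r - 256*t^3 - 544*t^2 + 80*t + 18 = r^2*(80*t + 60) + r*(608*t^2 + 856*t + 300) - 256*t^3 - 1024*t^2 - 1104*t - 360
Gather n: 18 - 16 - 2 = 0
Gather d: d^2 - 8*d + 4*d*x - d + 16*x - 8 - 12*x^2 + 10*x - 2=d^2 + d*(4*x - 9) - 12*x^2 + 26*x - 10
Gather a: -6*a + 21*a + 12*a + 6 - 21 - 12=27*a - 27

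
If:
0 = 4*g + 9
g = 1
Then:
No Solution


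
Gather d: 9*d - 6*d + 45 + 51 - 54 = 3*d + 42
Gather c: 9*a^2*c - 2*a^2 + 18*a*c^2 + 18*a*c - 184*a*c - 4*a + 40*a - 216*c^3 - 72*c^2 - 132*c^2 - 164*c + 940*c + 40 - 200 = -2*a^2 + 36*a - 216*c^3 + c^2*(18*a - 204) + c*(9*a^2 - 166*a + 776) - 160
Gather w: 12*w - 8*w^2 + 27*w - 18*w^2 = -26*w^2 + 39*w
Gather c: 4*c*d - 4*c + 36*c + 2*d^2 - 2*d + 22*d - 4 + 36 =c*(4*d + 32) + 2*d^2 + 20*d + 32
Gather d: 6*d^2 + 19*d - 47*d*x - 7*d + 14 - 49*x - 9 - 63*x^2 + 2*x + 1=6*d^2 + d*(12 - 47*x) - 63*x^2 - 47*x + 6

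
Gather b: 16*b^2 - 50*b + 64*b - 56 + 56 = 16*b^2 + 14*b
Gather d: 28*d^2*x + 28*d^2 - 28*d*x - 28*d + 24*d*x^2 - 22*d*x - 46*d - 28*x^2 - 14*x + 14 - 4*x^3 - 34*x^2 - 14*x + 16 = d^2*(28*x + 28) + d*(24*x^2 - 50*x - 74) - 4*x^3 - 62*x^2 - 28*x + 30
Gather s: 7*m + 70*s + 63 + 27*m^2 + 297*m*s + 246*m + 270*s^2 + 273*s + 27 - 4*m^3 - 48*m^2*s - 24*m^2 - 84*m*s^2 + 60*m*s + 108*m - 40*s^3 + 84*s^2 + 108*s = -4*m^3 + 3*m^2 + 361*m - 40*s^3 + s^2*(354 - 84*m) + s*(-48*m^2 + 357*m + 451) + 90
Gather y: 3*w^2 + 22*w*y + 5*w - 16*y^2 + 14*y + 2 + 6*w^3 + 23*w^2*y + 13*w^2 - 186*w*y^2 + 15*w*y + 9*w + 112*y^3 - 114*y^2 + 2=6*w^3 + 16*w^2 + 14*w + 112*y^3 + y^2*(-186*w - 130) + y*(23*w^2 + 37*w + 14) + 4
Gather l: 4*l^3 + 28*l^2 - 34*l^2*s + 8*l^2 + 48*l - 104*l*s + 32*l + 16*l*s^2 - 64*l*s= 4*l^3 + l^2*(36 - 34*s) + l*(16*s^2 - 168*s + 80)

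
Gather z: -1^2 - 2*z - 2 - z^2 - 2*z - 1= -z^2 - 4*z - 4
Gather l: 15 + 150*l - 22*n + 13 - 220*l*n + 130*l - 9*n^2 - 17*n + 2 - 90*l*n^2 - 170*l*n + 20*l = l*(-90*n^2 - 390*n + 300) - 9*n^2 - 39*n + 30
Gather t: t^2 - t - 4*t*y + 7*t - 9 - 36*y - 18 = t^2 + t*(6 - 4*y) - 36*y - 27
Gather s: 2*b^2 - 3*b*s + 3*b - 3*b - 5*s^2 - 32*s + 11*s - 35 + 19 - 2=2*b^2 - 5*s^2 + s*(-3*b - 21) - 18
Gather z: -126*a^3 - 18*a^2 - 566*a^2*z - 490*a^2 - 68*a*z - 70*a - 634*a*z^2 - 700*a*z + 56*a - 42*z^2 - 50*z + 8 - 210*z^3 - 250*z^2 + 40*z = -126*a^3 - 508*a^2 - 14*a - 210*z^3 + z^2*(-634*a - 292) + z*(-566*a^2 - 768*a - 10) + 8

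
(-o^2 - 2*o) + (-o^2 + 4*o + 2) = -2*o^2 + 2*o + 2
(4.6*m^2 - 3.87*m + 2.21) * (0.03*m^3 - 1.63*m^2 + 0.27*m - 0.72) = 0.138*m^5 - 7.6141*m^4 + 7.6164*m^3 - 7.9592*m^2 + 3.3831*m - 1.5912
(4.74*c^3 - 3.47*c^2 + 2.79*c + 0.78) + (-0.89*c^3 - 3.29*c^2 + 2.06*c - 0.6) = 3.85*c^3 - 6.76*c^2 + 4.85*c + 0.18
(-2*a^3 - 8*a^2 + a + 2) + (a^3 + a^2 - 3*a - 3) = -a^3 - 7*a^2 - 2*a - 1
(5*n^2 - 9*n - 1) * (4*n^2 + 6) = 20*n^4 - 36*n^3 + 26*n^2 - 54*n - 6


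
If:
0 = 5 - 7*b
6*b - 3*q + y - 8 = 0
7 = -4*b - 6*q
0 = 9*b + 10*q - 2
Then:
No Solution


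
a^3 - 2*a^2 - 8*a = a*(a - 4)*(a + 2)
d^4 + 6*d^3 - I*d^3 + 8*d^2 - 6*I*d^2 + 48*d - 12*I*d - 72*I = (d + 6)*(d - 2*I)^2*(d + 3*I)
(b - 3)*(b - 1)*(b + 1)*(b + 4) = b^4 + b^3 - 13*b^2 - b + 12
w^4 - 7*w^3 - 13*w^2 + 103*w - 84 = (w - 7)*(w - 3)*(w - 1)*(w + 4)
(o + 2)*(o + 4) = o^2 + 6*o + 8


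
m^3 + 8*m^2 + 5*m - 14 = (m - 1)*(m + 2)*(m + 7)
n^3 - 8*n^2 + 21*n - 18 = (n - 3)^2*(n - 2)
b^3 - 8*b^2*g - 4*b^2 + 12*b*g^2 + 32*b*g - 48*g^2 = (b - 4)*(b - 6*g)*(b - 2*g)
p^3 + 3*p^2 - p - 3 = (p - 1)*(p + 1)*(p + 3)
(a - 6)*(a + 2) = a^2 - 4*a - 12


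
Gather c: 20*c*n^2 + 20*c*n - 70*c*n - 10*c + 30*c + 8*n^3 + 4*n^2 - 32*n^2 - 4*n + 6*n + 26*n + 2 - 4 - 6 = c*(20*n^2 - 50*n + 20) + 8*n^3 - 28*n^2 + 28*n - 8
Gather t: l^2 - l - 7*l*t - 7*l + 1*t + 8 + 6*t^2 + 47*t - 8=l^2 - 8*l + 6*t^2 + t*(48 - 7*l)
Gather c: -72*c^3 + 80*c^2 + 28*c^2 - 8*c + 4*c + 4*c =-72*c^3 + 108*c^2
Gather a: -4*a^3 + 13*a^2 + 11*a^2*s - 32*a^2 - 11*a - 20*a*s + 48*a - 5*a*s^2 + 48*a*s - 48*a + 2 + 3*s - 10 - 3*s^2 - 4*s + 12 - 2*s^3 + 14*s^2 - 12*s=-4*a^3 + a^2*(11*s - 19) + a*(-5*s^2 + 28*s - 11) - 2*s^3 + 11*s^2 - 13*s + 4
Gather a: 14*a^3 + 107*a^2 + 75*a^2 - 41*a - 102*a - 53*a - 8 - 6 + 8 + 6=14*a^3 + 182*a^2 - 196*a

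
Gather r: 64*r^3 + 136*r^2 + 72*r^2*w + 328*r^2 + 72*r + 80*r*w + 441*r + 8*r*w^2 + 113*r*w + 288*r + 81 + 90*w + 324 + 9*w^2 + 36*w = 64*r^3 + r^2*(72*w + 464) + r*(8*w^2 + 193*w + 801) + 9*w^2 + 126*w + 405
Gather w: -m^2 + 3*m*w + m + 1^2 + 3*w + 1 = -m^2 + m + w*(3*m + 3) + 2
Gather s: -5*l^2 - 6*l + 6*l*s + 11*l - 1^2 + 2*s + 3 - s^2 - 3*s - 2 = -5*l^2 + 5*l - s^2 + s*(6*l - 1)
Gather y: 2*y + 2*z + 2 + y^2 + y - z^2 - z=y^2 + 3*y - z^2 + z + 2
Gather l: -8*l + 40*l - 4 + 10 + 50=32*l + 56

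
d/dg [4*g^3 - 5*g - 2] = 12*g^2 - 5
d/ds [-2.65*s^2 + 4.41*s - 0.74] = 4.41 - 5.3*s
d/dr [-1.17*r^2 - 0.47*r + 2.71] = -2.34*r - 0.47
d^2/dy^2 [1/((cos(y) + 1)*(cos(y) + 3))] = (-4*sin(y)^4 + 6*sin(y)^2 + 27*cos(y) - 3*cos(3*y) + 24)/((cos(y) + 1)^3*(cos(y) + 3)^3)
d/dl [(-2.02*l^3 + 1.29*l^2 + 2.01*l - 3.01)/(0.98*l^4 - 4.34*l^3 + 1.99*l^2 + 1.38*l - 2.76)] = (1.9796*l^6 - 2.5284*l^5 - 4.3306*l^4 + 23.6708*l^3 - 24.6843*l^2 + 4.859*l - 1.3938)/(0.9604*l^8 - 8.5064*l^7 + 22.736*l^6 - 14.5684*l^5 - 13.4279*l^4 + 29.4492*l^3 - 9.0804*l^2 - 7.6176*l + 7.6176)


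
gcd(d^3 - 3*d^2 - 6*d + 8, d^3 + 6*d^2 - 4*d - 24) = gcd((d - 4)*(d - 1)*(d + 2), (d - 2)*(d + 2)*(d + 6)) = d + 2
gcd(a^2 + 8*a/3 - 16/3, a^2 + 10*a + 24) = a + 4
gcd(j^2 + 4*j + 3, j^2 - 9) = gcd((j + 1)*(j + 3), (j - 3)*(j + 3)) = j + 3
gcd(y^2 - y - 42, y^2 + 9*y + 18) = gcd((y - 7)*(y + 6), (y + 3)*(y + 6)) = y + 6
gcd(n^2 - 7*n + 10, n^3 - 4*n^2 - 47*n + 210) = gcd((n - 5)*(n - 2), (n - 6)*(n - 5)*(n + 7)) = n - 5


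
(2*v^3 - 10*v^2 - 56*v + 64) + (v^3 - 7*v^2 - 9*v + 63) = 3*v^3 - 17*v^2 - 65*v + 127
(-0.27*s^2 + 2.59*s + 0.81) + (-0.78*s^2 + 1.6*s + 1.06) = -1.05*s^2 + 4.19*s + 1.87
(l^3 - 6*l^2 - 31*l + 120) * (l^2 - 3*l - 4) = l^5 - 9*l^4 - 17*l^3 + 237*l^2 - 236*l - 480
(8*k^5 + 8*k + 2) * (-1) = -8*k^5 - 8*k - 2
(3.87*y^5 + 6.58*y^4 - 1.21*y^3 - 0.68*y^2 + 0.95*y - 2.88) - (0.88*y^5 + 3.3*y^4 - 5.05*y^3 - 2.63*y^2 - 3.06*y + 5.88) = 2.99*y^5 + 3.28*y^4 + 3.84*y^3 + 1.95*y^2 + 4.01*y - 8.76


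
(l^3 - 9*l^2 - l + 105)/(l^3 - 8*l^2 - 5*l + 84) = (l - 5)/(l - 4)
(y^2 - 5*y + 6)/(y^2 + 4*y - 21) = (y - 2)/(y + 7)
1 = 1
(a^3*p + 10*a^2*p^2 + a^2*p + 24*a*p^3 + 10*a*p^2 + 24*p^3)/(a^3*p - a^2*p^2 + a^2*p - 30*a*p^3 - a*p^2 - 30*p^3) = (-a^2 - 10*a*p - 24*p^2)/(-a^2 + a*p + 30*p^2)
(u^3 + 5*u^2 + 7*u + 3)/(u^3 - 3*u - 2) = (u + 3)/(u - 2)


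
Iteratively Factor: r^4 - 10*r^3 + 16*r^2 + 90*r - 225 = (r - 5)*(r^3 - 5*r^2 - 9*r + 45) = (r - 5)^2*(r^2 - 9) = (r - 5)^2*(r + 3)*(r - 3)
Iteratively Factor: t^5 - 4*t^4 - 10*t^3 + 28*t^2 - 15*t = (t + 3)*(t^4 - 7*t^3 + 11*t^2 - 5*t) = (t - 1)*(t + 3)*(t^3 - 6*t^2 + 5*t) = t*(t - 1)*(t + 3)*(t^2 - 6*t + 5) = t*(t - 5)*(t - 1)*(t + 3)*(t - 1)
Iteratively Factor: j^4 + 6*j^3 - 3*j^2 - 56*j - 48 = (j + 1)*(j^3 + 5*j^2 - 8*j - 48) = (j + 1)*(j + 4)*(j^2 + j - 12) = (j - 3)*(j + 1)*(j + 4)*(j + 4)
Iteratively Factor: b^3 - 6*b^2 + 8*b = (b)*(b^2 - 6*b + 8) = b*(b - 2)*(b - 4)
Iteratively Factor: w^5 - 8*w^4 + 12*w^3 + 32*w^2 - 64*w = (w)*(w^4 - 8*w^3 + 12*w^2 + 32*w - 64) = w*(w + 2)*(w^3 - 10*w^2 + 32*w - 32) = w*(w - 2)*(w + 2)*(w^2 - 8*w + 16) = w*(w - 4)*(w - 2)*(w + 2)*(w - 4)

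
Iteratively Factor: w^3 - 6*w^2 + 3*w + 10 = (w - 2)*(w^2 - 4*w - 5) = (w - 5)*(w - 2)*(w + 1)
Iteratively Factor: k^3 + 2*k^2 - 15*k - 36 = (k - 4)*(k^2 + 6*k + 9) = (k - 4)*(k + 3)*(k + 3)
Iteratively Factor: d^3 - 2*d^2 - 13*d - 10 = (d + 2)*(d^2 - 4*d - 5) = (d - 5)*(d + 2)*(d + 1)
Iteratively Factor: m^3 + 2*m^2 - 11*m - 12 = (m + 1)*(m^2 + m - 12) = (m + 1)*(m + 4)*(m - 3)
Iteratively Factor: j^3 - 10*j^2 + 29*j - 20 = (j - 5)*(j^2 - 5*j + 4) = (j - 5)*(j - 4)*(j - 1)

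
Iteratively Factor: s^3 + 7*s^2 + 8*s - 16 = (s + 4)*(s^2 + 3*s - 4) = (s + 4)^2*(s - 1)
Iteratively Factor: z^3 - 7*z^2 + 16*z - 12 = (z - 2)*(z^2 - 5*z + 6) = (z - 2)^2*(z - 3)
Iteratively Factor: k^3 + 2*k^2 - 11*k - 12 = (k + 1)*(k^2 + k - 12) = (k + 1)*(k + 4)*(k - 3)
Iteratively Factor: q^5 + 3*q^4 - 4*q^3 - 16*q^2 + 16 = (q + 2)*(q^4 + q^3 - 6*q^2 - 4*q + 8) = (q - 1)*(q + 2)*(q^3 + 2*q^2 - 4*q - 8) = (q - 1)*(q + 2)^2*(q^2 - 4) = (q - 2)*(q - 1)*(q + 2)^2*(q + 2)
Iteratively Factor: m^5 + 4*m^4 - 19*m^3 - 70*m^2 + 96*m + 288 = (m - 3)*(m^4 + 7*m^3 + 2*m^2 - 64*m - 96) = (m - 3)*(m + 2)*(m^3 + 5*m^2 - 8*m - 48) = (m - 3)*(m + 2)*(m + 4)*(m^2 + m - 12) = (m - 3)*(m + 2)*(m + 4)^2*(m - 3)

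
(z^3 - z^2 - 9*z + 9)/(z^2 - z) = z - 9/z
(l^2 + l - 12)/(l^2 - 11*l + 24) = (l + 4)/(l - 8)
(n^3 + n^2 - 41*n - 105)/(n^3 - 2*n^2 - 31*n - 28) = (n^2 + 8*n + 15)/(n^2 + 5*n + 4)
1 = 1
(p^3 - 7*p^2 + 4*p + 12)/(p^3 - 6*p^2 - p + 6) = (p - 2)/(p - 1)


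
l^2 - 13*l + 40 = (l - 8)*(l - 5)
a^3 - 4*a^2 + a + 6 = (a - 3)*(a - 2)*(a + 1)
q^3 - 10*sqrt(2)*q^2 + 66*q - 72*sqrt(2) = (q - 4*sqrt(2))*(q - 3*sqrt(2))^2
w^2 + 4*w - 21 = (w - 3)*(w + 7)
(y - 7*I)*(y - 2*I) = y^2 - 9*I*y - 14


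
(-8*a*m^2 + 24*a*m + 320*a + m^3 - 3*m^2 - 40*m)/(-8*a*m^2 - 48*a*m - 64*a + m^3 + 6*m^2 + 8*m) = (m^2 - 3*m - 40)/(m^2 + 6*m + 8)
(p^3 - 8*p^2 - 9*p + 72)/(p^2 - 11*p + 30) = (p^3 - 8*p^2 - 9*p + 72)/(p^2 - 11*p + 30)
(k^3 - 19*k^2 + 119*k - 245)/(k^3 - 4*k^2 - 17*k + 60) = (k^2 - 14*k + 49)/(k^2 + k - 12)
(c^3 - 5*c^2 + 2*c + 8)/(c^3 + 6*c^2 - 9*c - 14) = (c - 4)/(c + 7)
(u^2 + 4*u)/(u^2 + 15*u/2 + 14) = 2*u/(2*u + 7)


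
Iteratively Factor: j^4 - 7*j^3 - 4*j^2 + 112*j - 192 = (j - 3)*(j^3 - 4*j^2 - 16*j + 64) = (j - 3)*(j + 4)*(j^2 - 8*j + 16) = (j - 4)*(j - 3)*(j + 4)*(j - 4)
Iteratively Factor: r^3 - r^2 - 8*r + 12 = (r - 2)*(r^2 + r - 6) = (r - 2)*(r + 3)*(r - 2)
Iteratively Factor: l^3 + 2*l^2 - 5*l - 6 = (l + 3)*(l^2 - l - 2) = (l + 1)*(l + 3)*(l - 2)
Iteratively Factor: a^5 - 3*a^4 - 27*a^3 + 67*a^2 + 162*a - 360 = (a - 3)*(a^4 - 27*a^2 - 14*a + 120) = (a - 3)*(a + 4)*(a^3 - 4*a^2 - 11*a + 30) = (a - 3)*(a - 2)*(a + 4)*(a^2 - 2*a - 15) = (a - 5)*(a - 3)*(a - 2)*(a + 4)*(a + 3)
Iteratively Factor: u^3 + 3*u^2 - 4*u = (u - 1)*(u^2 + 4*u) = u*(u - 1)*(u + 4)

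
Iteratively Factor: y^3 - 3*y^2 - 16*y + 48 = (y - 3)*(y^2 - 16) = (y - 3)*(y + 4)*(y - 4)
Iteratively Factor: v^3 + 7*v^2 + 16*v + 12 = (v + 3)*(v^2 + 4*v + 4) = (v + 2)*(v + 3)*(v + 2)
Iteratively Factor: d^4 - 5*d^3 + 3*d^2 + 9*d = (d)*(d^3 - 5*d^2 + 3*d + 9) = d*(d - 3)*(d^2 - 2*d - 3) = d*(d - 3)*(d + 1)*(d - 3)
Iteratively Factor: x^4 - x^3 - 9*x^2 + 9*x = (x)*(x^3 - x^2 - 9*x + 9) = x*(x - 3)*(x^2 + 2*x - 3) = x*(x - 3)*(x + 3)*(x - 1)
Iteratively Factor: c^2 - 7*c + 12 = (c - 3)*(c - 4)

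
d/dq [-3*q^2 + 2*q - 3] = 2 - 6*q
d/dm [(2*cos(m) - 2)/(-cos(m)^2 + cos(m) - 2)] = 2*(sin(m)^2 + 2*cos(m))*sin(m)/(sin(m)^2 + cos(m) - 3)^2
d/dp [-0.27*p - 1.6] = -0.270000000000000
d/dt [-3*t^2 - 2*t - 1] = -6*t - 2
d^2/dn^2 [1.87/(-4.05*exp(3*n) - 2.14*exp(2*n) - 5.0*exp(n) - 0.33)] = (-1.87*(12.15*exp(2*n) + 4.28*exp(n) + 5.0)*(24.3*exp(2*n) + 8.56*exp(n) + 10.0)*exp(n) + (68.1615*exp(2*n) + 16.0072*exp(n) + 9.35)*(4.05*exp(3*n) + 2.14*exp(2*n) + 5.0*exp(n) + 0.33))*exp(n)/(4.05*exp(3*n) + 2.14*exp(2*n) + 5.0*exp(n) + 0.33)^3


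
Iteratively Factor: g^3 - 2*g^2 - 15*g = (g)*(g^2 - 2*g - 15) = g*(g - 5)*(g + 3)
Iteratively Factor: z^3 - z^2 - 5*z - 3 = (z - 3)*(z^2 + 2*z + 1) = (z - 3)*(z + 1)*(z + 1)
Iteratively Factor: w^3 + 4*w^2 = (w + 4)*(w^2) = w*(w + 4)*(w)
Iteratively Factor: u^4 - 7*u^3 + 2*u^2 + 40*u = (u - 4)*(u^3 - 3*u^2 - 10*u) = (u - 4)*(u + 2)*(u^2 - 5*u) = (u - 5)*(u - 4)*(u + 2)*(u)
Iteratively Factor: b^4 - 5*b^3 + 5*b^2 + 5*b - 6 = (b - 1)*(b^3 - 4*b^2 + b + 6) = (b - 1)*(b + 1)*(b^2 - 5*b + 6) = (b - 3)*(b - 1)*(b + 1)*(b - 2)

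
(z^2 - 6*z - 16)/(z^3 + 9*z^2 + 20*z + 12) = (z - 8)/(z^2 + 7*z + 6)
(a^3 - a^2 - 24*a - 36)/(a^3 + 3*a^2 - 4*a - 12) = (a - 6)/(a - 2)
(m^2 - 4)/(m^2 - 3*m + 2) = (m + 2)/(m - 1)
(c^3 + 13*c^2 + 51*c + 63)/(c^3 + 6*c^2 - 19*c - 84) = (c + 3)/(c - 4)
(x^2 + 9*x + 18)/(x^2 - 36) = (x + 3)/(x - 6)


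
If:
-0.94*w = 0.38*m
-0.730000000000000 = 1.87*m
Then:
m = -0.39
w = 0.16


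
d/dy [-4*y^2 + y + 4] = 1 - 8*y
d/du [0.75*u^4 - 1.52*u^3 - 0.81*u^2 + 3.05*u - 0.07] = 3.0*u^3 - 4.56*u^2 - 1.62*u + 3.05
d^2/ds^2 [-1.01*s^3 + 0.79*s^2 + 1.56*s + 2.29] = 1.58 - 6.06*s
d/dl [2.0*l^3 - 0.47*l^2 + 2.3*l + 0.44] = 6.0*l^2 - 0.94*l + 2.3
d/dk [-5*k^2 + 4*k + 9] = 4 - 10*k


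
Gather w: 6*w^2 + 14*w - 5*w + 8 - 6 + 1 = 6*w^2 + 9*w + 3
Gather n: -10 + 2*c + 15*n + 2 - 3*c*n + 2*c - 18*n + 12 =4*c + n*(-3*c - 3) + 4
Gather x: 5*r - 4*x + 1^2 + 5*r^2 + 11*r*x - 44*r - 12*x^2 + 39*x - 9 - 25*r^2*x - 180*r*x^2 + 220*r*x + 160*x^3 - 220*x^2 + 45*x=5*r^2 - 39*r + 160*x^3 + x^2*(-180*r - 232) + x*(-25*r^2 + 231*r + 80) - 8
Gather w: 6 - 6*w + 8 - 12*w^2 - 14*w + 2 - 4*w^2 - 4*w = -16*w^2 - 24*w + 16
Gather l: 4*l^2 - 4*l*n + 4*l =4*l^2 + l*(4 - 4*n)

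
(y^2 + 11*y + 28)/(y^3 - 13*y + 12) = (y + 7)/(y^2 - 4*y + 3)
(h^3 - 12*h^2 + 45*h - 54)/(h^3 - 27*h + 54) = (h - 6)/(h + 6)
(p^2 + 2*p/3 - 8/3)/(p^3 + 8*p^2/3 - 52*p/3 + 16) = (p + 2)/(p^2 + 4*p - 12)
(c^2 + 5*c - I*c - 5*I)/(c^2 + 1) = (c + 5)/(c + I)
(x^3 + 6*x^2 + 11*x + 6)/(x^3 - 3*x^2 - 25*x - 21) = (x + 2)/(x - 7)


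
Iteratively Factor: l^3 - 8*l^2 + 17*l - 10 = (l - 2)*(l^2 - 6*l + 5) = (l - 5)*(l - 2)*(l - 1)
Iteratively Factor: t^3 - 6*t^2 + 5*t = (t)*(t^2 - 6*t + 5) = t*(t - 1)*(t - 5)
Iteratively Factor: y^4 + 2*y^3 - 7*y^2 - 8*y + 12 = (y + 3)*(y^3 - y^2 - 4*y + 4) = (y + 2)*(y + 3)*(y^2 - 3*y + 2) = (y - 2)*(y + 2)*(y + 3)*(y - 1)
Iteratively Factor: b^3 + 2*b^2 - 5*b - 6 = (b + 3)*(b^2 - b - 2) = (b - 2)*(b + 3)*(b + 1)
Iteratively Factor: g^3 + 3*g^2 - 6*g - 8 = (g + 4)*(g^2 - g - 2) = (g - 2)*(g + 4)*(g + 1)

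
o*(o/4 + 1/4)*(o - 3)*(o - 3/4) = o^4/4 - 11*o^3/16 - 3*o^2/8 + 9*o/16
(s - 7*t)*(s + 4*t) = s^2 - 3*s*t - 28*t^2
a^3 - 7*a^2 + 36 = (a - 6)*(a - 3)*(a + 2)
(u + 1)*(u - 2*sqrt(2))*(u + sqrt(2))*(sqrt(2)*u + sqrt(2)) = sqrt(2)*u^4 - 2*u^3 + 2*sqrt(2)*u^3 - 3*sqrt(2)*u^2 - 4*u^2 - 8*sqrt(2)*u - 2*u - 4*sqrt(2)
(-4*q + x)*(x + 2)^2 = -4*q*x^2 - 16*q*x - 16*q + x^3 + 4*x^2 + 4*x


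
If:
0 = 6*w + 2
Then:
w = -1/3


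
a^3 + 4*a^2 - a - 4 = (a - 1)*(a + 1)*(a + 4)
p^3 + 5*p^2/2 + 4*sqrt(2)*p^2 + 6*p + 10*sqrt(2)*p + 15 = (p + 5/2)*(p + sqrt(2))*(p + 3*sqrt(2))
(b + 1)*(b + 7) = b^2 + 8*b + 7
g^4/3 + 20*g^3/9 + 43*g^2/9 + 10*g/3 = g*(g/3 + 1)*(g + 5/3)*(g + 2)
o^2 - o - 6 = (o - 3)*(o + 2)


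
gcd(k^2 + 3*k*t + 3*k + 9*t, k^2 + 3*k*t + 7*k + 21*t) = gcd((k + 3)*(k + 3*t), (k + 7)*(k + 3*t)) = k + 3*t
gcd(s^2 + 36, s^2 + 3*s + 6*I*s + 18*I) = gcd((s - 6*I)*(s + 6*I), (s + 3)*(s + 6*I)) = s + 6*I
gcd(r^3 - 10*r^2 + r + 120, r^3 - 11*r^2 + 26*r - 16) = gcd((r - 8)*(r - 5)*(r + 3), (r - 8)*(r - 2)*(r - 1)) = r - 8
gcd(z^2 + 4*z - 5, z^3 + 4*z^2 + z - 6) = z - 1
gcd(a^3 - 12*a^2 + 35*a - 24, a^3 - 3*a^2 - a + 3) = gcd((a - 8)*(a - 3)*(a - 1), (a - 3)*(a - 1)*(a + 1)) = a^2 - 4*a + 3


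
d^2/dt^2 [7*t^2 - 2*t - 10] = 14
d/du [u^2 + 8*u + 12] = 2*u + 8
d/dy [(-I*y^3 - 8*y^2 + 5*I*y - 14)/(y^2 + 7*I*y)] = (-I*y^4 + 14*y^3 - 61*I*y^2 + 28*y + 98*I)/(y^2*(y^2 + 14*I*y - 49))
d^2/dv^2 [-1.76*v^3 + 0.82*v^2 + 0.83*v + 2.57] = 1.64 - 10.56*v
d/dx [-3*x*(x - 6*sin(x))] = 18*x*cos(x) - 6*x + 18*sin(x)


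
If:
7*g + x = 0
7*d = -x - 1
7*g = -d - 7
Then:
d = -1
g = -6/7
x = 6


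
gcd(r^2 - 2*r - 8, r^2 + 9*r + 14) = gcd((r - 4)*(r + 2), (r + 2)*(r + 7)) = r + 2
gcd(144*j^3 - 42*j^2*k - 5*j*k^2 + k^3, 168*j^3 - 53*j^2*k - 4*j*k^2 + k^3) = 24*j^2 - 11*j*k + k^2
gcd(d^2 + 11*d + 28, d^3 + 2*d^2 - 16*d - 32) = d + 4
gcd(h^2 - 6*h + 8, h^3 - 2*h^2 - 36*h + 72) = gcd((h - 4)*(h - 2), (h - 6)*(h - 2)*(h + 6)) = h - 2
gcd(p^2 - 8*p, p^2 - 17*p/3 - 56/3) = p - 8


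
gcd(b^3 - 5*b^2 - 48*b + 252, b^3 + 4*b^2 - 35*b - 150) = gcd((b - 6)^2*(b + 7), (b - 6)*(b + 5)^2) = b - 6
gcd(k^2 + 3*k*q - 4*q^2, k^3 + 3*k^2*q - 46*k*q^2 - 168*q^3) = k + 4*q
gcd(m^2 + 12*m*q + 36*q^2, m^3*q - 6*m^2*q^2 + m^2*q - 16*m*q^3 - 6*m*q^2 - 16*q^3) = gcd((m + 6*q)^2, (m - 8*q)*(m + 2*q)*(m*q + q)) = 1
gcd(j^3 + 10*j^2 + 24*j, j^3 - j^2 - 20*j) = j^2 + 4*j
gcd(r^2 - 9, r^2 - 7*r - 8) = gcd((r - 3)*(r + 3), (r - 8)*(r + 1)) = 1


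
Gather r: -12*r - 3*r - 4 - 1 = -15*r - 5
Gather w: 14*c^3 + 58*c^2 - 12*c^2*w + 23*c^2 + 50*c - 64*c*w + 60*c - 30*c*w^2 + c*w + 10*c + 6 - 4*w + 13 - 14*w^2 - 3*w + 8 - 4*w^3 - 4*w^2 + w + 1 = 14*c^3 + 81*c^2 + 120*c - 4*w^3 + w^2*(-30*c - 18) + w*(-12*c^2 - 63*c - 6) + 28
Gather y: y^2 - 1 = y^2 - 1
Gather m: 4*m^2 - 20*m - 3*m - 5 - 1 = 4*m^2 - 23*m - 6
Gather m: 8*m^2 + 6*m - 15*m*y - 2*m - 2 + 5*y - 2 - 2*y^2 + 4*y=8*m^2 + m*(4 - 15*y) - 2*y^2 + 9*y - 4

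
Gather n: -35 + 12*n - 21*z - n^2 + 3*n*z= -n^2 + n*(3*z + 12) - 21*z - 35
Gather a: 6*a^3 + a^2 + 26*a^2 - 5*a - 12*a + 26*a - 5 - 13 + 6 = 6*a^3 + 27*a^2 + 9*a - 12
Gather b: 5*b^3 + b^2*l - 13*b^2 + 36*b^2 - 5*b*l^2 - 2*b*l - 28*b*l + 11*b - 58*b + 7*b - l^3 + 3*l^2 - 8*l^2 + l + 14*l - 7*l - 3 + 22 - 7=5*b^3 + b^2*(l + 23) + b*(-5*l^2 - 30*l - 40) - l^3 - 5*l^2 + 8*l + 12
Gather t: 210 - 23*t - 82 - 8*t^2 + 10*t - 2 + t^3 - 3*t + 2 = t^3 - 8*t^2 - 16*t + 128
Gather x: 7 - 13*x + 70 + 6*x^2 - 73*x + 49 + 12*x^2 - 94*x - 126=18*x^2 - 180*x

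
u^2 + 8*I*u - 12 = (u + 2*I)*(u + 6*I)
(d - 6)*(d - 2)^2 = d^3 - 10*d^2 + 28*d - 24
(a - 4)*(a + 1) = a^2 - 3*a - 4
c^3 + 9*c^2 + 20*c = c*(c + 4)*(c + 5)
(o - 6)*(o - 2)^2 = o^3 - 10*o^2 + 28*o - 24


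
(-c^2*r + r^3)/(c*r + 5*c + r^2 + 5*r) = r*(-c + r)/(r + 5)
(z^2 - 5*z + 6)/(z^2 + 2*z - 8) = (z - 3)/(z + 4)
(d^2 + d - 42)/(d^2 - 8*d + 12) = (d + 7)/(d - 2)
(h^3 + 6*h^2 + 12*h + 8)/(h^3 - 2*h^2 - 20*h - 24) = (h + 2)/(h - 6)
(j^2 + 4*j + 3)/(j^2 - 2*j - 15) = (j + 1)/(j - 5)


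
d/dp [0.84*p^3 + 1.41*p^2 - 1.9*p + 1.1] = 2.52*p^2 + 2.82*p - 1.9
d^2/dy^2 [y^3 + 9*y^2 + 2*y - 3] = 6*y + 18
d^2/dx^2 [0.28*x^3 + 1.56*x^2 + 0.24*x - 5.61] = 1.68*x + 3.12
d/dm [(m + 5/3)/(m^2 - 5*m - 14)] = (m^2 - 5*m - (2*m - 5)*(3*m + 5)/3 - 14)/(-m^2 + 5*m + 14)^2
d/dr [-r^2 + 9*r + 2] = 9 - 2*r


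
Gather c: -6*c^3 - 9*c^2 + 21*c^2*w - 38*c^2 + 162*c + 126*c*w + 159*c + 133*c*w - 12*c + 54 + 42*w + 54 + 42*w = -6*c^3 + c^2*(21*w - 47) + c*(259*w + 309) + 84*w + 108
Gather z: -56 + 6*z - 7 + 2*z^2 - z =2*z^2 + 5*z - 63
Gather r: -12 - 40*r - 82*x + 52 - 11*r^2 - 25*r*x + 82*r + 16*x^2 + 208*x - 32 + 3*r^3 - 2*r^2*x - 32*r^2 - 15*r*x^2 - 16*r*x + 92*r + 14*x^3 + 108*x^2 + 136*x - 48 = 3*r^3 + r^2*(-2*x - 43) + r*(-15*x^2 - 41*x + 134) + 14*x^3 + 124*x^2 + 262*x - 40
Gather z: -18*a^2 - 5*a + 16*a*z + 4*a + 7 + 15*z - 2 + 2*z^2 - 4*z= -18*a^2 - a + 2*z^2 + z*(16*a + 11) + 5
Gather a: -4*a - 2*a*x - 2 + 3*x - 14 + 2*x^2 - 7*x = a*(-2*x - 4) + 2*x^2 - 4*x - 16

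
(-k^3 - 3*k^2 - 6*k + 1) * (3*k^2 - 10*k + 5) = -3*k^5 + k^4 + 7*k^3 + 48*k^2 - 40*k + 5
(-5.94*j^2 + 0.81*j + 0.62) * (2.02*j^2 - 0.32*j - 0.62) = -11.9988*j^4 + 3.537*j^3 + 4.676*j^2 - 0.7006*j - 0.3844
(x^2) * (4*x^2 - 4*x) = 4*x^4 - 4*x^3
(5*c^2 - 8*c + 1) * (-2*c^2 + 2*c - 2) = -10*c^4 + 26*c^3 - 28*c^2 + 18*c - 2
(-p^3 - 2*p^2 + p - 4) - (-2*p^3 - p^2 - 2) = p^3 - p^2 + p - 2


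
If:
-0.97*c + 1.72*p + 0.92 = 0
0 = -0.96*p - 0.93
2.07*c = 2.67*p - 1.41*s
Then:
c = -0.77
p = -0.97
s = -0.70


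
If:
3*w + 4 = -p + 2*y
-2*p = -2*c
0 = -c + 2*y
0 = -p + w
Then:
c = -4/3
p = -4/3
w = -4/3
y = -2/3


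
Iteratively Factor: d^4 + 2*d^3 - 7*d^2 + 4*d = (d - 1)*(d^3 + 3*d^2 - 4*d) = (d - 1)*(d + 4)*(d^2 - d) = (d - 1)^2*(d + 4)*(d)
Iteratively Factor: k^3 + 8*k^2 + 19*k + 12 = (k + 3)*(k^2 + 5*k + 4) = (k + 1)*(k + 3)*(k + 4)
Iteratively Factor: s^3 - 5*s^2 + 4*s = (s - 1)*(s^2 - 4*s) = (s - 4)*(s - 1)*(s)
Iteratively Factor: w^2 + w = (w + 1)*(w)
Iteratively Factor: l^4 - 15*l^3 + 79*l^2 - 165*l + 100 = (l - 4)*(l^3 - 11*l^2 + 35*l - 25) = (l - 5)*(l - 4)*(l^2 - 6*l + 5) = (l - 5)^2*(l - 4)*(l - 1)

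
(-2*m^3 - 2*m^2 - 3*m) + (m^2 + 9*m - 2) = -2*m^3 - m^2 + 6*m - 2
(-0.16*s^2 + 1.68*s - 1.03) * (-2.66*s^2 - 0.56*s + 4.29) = 0.4256*s^4 - 4.3792*s^3 + 1.1126*s^2 + 7.784*s - 4.4187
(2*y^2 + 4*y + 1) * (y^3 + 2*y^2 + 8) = 2*y^5 + 8*y^4 + 9*y^3 + 18*y^2 + 32*y + 8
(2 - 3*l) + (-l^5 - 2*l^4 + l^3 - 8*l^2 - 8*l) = -l^5 - 2*l^4 + l^3 - 8*l^2 - 11*l + 2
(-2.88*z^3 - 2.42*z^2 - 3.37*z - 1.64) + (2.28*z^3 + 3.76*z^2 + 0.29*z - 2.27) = -0.6*z^3 + 1.34*z^2 - 3.08*z - 3.91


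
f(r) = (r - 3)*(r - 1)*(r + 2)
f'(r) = (r - 3)*(r - 1) + (r - 3)*(r + 2) + (r - 1)*(r + 2)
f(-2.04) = -0.61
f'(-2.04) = 15.64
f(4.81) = 46.96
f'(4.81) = 45.17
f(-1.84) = 2.20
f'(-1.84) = 12.52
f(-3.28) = -34.40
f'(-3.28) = 40.40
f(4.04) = 19.10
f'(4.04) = 27.80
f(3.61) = 8.93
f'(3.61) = 19.66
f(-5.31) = -173.56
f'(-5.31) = 100.83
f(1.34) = -1.89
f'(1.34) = -4.97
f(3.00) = 0.00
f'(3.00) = 10.00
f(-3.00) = -24.00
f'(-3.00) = 34.00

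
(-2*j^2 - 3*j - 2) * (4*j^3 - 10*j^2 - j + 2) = -8*j^5 + 8*j^4 + 24*j^3 + 19*j^2 - 4*j - 4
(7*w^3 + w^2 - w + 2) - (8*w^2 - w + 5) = 7*w^3 - 7*w^2 - 3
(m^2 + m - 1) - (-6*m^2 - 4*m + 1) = 7*m^2 + 5*m - 2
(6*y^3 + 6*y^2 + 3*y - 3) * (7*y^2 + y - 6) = 42*y^5 + 48*y^4 - 9*y^3 - 54*y^2 - 21*y + 18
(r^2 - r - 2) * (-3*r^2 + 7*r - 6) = -3*r^4 + 10*r^3 - 7*r^2 - 8*r + 12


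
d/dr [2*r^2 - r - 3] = 4*r - 1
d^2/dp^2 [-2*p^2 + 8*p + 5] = -4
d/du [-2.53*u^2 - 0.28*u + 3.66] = -5.06*u - 0.28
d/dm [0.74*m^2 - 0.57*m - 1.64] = 1.48*m - 0.57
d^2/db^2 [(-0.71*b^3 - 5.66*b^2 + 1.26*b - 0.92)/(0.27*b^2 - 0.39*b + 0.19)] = (5.55111512312578e-17*b^5 - 4.44089209850063e-16*b^4 - 1.151424*b^3 + 1.655406*b^2 + 0.0396420000000002*b - 0.407392)/(0.019683*b^6 - 0.085293*b^5 + 0.164754*b^4 - 0.179361*b^3 + 0.115938*b^2 - 0.042237*b + 0.006859)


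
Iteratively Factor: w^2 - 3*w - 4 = (w - 4)*(w + 1)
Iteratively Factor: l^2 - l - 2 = (l - 2)*(l + 1)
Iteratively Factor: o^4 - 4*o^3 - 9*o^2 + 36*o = (o)*(o^3 - 4*o^2 - 9*o + 36) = o*(o - 4)*(o^2 - 9) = o*(o - 4)*(o - 3)*(o + 3)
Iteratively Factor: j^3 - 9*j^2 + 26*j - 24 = (j - 2)*(j^2 - 7*j + 12) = (j - 3)*(j - 2)*(j - 4)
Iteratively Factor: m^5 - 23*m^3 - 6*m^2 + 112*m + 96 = (m + 4)*(m^4 - 4*m^3 - 7*m^2 + 22*m + 24) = (m + 1)*(m + 4)*(m^3 - 5*m^2 - 2*m + 24) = (m + 1)*(m + 2)*(m + 4)*(m^2 - 7*m + 12) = (m - 4)*(m + 1)*(m + 2)*(m + 4)*(m - 3)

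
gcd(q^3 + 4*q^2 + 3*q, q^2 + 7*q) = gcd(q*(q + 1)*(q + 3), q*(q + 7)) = q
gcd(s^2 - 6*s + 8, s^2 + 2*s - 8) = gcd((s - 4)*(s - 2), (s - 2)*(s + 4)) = s - 2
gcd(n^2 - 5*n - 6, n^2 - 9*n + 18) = n - 6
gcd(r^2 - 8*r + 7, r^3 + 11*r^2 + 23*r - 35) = r - 1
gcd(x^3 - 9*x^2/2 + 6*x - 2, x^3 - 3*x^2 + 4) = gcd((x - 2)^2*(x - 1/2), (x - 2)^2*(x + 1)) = x^2 - 4*x + 4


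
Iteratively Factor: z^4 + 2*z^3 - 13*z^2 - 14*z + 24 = (z + 4)*(z^3 - 2*z^2 - 5*z + 6) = (z - 3)*(z + 4)*(z^2 + z - 2) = (z - 3)*(z + 2)*(z + 4)*(z - 1)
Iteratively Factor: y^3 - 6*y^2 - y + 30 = (y - 3)*(y^2 - 3*y - 10) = (y - 5)*(y - 3)*(y + 2)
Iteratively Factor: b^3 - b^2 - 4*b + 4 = (b - 1)*(b^2 - 4) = (b - 1)*(b + 2)*(b - 2)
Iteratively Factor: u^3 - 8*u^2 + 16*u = (u - 4)*(u^2 - 4*u) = u*(u - 4)*(u - 4)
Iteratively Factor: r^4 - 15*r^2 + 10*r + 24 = (r - 3)*(r^3 + 3*r^2 - 6*r - 8) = (r - 3)*(r + 4)*(r^2 - r - 2) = (r - 3)*(r + 1)*(r + 4)*(r - 2)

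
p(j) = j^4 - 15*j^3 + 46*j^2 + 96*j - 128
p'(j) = 4*j^3 - 45*j^2 + 92*j + 96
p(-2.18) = 59.32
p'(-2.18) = -359.86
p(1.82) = 119.63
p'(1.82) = 138.50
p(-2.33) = 117.26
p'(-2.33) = -413.26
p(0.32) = -93.05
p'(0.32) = 120.96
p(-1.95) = -14.60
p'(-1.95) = -284.17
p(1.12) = 17.72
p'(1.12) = 148.21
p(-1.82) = -48.95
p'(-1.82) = -244.61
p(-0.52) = -163.30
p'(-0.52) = 35.43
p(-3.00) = 484.00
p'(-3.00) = -693.00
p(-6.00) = 5488.00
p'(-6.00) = -2940.00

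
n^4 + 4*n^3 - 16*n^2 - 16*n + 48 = (n - 2)^2*(n + 2)*(n + 6)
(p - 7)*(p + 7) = p^2 - 49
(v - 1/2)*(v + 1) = v^2 + v/2 - 1/2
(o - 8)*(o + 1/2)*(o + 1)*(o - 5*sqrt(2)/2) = o^4 - 13*o^3/2 - 5*sqrt(2)*o^3/2 - 23*o^2/2 + 65*sqrt(2)*o^2/4 - 4*o + 115*sqrt(2)*o/4 + 10*sqrt(2)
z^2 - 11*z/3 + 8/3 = (z - 8/3)*(z - 1)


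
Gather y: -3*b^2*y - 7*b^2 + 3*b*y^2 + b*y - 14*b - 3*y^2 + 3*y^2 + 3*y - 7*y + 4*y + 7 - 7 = -7*b^2 + 3*b*y^2 - 14*b + y*(-3*b^2 + b)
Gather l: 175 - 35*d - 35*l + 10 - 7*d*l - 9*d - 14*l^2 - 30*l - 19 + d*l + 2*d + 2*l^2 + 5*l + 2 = -42*d - 12*l^2 + l*(-6*d - 60) + 168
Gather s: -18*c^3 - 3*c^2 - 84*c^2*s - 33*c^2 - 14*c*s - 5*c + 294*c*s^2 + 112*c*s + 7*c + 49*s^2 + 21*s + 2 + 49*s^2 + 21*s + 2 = -18*c^3 - 36*c^2 + 2*c + s^2*(294*c + 98) + s*(-84*c^2 + 98*c + 42) + 4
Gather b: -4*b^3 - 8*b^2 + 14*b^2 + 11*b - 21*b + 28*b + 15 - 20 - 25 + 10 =-4*b^3 + 6*b^2 + 18*b - 20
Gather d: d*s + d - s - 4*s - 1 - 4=d*(s + 1) - 5*s - 5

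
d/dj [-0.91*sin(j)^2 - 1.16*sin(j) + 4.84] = -(1.82*sin(j) + 1.16)*cos(j)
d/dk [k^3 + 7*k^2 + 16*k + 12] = 3*k^2 + 14*k + 16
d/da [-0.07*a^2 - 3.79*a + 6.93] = -0.14*a - 3.79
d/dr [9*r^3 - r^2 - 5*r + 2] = 27*r^2 - 2*r - 5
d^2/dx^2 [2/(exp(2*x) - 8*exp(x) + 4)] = 8*((2 - exp(x))*(exp(2*x) - 8*exp(x) + 4) + 2*(exp(x) - 4)^2*exp(x))*exp(x)/(exp(2*x) - 8*exp(x) + 4)^3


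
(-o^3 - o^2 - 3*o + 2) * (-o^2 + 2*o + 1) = o^5 - o^4 - 9*o^2 + o + 2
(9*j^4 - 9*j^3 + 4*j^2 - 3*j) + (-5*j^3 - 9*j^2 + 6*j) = 9*j^4 - 14*j^3 - 5*j^2 + 3*j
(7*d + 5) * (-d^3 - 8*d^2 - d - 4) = -7*d^4 - 61*d^3 - 47*d^2 - 33*d - 20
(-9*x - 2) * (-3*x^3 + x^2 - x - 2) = 27*x^4 - 3*x^3 + 7*x^2 + 20*x + 4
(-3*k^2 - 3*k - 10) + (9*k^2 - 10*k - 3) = 6*k^2 - 13*k - 13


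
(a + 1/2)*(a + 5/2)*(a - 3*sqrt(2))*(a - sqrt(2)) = a^4 - 4*sqrt(2)*a^3 + 3*a^3 - 12*sqrt(2)*a^2 + 29*a^2/4 - 5*sqrt(2)*a + 18*a + 15/2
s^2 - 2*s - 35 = (s - 7)*(s + 5)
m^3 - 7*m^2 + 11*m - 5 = (m - 5)*(m - 1)^2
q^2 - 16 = (q - 4)*(q + 4)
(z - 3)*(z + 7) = z^2 + 4*z - 21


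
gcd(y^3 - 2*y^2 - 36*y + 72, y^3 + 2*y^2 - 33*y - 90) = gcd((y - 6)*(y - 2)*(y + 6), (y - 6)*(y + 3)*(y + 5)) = y - 6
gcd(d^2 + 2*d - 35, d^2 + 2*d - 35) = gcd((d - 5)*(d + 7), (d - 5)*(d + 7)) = d^2 + 2*d - 35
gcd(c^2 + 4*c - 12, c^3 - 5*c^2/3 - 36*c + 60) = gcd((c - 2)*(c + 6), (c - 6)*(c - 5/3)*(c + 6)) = c + 6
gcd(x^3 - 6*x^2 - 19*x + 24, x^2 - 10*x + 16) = x - 8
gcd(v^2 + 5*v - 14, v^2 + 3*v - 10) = v - 2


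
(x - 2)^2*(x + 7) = x^3 + 3*x^2 - 24*x + 28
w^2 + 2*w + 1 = (w + 1)^2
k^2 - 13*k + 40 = (k - 8)*(k - 5)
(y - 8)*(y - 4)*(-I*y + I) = -I*y^3 + 13*I*y^2 - 44*I*y + 32*I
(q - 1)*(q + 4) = q^2 + 3*q - 4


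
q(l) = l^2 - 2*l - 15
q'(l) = 2*l - 2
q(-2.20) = -5.76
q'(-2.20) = -6.40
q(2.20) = -14.56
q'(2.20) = 2.40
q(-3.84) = 7.43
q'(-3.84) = -9.68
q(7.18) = 22.19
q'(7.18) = 12.36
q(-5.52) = 26.51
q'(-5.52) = -13.04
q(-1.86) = -7.82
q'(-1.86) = -5.72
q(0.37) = -15.60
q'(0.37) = -1.26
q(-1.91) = -7.53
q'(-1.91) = -5.82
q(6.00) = 9.00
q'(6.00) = 10.00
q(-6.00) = 33.00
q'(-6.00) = -14.00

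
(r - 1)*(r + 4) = r^2 + 3*r - 4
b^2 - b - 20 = (b - 5)*(b + 4)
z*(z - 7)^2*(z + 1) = z^4 - 13*z^3 + 35*z^2 + 49*z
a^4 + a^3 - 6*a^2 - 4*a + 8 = (a - 2)*(a - 1)*(a + 2)^2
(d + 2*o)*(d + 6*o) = d^2 + 8*d*o + 12*o^2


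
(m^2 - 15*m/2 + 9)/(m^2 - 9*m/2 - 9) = (2*m - 3)/(2*m + 3)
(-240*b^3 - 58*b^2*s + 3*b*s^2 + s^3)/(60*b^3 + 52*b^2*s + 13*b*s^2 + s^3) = (-8*b + s)/(2*b + s)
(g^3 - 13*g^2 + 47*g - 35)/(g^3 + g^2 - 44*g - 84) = (g^2 - 6*g + 5)/(g^2 + 8*g + 12)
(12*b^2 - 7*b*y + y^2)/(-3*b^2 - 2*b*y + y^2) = (-4*b + y)/(b + y)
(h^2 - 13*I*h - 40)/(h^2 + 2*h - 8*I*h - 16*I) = (h - 5*I)/(h + 2)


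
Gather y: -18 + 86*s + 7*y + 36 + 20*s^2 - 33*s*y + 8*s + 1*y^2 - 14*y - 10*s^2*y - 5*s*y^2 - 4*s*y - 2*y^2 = 20*s^2 + 94*s + y^2*(-5*s - 1) + y*(-10*s^2 - 37*s - 7) + 18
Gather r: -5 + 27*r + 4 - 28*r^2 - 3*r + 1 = -28*r^2 + 24*r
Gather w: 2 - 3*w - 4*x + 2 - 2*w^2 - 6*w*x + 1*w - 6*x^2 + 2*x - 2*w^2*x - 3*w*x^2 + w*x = w^2*(-2*x - 2) + w*(-3*x^2 - 5*x - 2) - 6*x^2 - 2*x + 4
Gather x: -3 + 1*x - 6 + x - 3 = 2*x - 12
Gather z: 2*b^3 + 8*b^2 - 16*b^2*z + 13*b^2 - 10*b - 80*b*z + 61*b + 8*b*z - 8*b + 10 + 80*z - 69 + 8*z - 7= 2*b^3 + 21*b^2 + 43*b + z*(-16*b^2 - 72*b + 88) - 66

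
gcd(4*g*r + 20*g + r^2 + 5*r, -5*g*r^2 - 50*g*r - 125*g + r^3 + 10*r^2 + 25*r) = r + 5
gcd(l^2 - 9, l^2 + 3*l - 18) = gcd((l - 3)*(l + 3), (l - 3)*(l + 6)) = l - 3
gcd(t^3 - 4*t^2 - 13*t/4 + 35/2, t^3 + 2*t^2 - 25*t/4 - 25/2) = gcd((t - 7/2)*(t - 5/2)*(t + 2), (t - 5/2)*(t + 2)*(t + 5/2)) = t^2 - t/2 - 5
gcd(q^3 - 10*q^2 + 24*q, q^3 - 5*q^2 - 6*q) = q^2 - 6*q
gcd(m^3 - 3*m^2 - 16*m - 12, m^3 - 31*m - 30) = m^2 - 5*m - 6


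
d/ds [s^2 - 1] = 2*s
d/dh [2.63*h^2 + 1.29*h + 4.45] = 5.26*h + 1.29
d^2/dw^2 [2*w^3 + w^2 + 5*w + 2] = 12*w + 2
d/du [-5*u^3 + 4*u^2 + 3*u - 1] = -15*u^2 + 8*u + 3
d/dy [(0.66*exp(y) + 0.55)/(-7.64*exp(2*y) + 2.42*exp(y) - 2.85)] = (5.0424*exp(2*y) + 8.404*exp(y) - 3.212)*exp(y)/(58.3696*exp(4*y) - 36.9776*exp(3*y) + 49.4044*exp(2*y) - 13.794*exp(y) + 8.1225)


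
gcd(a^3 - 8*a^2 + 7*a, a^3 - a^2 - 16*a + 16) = a - 1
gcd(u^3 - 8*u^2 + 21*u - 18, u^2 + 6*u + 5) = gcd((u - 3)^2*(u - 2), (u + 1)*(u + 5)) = 1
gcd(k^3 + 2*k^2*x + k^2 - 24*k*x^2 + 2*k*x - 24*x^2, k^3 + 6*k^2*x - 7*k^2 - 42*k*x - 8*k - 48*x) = k^2 + 6*k*x + k + 6*x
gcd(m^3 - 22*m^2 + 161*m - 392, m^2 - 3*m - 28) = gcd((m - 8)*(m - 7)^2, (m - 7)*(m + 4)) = m - 7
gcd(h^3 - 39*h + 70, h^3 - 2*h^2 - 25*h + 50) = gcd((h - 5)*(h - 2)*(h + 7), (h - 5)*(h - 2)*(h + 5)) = h^2 - 7*h + 10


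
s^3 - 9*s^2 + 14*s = s*(s - 7)*(s - 2)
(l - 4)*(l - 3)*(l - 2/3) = l^3 - 23*l^2/3 + 50*l/3 - 8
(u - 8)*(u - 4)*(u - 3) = u^3 - 15*u^2 + 68*u - 96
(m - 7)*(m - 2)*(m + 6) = m^3 - 3*m^2 - 40*m + 84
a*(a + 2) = a^2 + 2*a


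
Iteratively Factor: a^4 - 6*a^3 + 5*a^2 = (a)*(a^3 - 6*a^2 + 5*a) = a*(a - 5)*(a^2 - a) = a^2*(a - 5)*(a - 1)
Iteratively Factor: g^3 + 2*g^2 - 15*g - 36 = (g - 4)*(g^2 + 6*g + 9) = (g - 4)*(g + 3)*(g + 3)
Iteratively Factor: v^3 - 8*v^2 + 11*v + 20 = (v - 5)*(v^2 - 3*v - 4) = (v - 5)*(v - 4)*(v + 1)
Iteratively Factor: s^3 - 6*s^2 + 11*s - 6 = (s - 2)*(s^2 - 4*s + 3) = (s - 3)*(s - 2)*(s - 1)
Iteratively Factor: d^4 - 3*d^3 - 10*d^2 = (d)*(d^3 - 3*d^2 - 10*d) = d*(d + 2)*(d^2 - 5*d) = d*(d - 5)*(d + 2)*(d)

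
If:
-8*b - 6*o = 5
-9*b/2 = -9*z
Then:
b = 2*z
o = -8*z/3 - 5/6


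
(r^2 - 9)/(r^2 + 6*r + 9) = (r - 3)/(r + 3)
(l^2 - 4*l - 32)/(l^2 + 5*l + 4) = (l - 8)/(l + 1)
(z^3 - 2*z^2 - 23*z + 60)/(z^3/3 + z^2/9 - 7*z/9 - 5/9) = 9*(z^3 - 2*z^2 - 23*z + 60)/(3*z^3 + z^2 - 7*z - 5)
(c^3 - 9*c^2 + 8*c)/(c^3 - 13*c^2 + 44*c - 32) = c/(c - 4)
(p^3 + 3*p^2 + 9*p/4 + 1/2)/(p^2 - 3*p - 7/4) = (2*p^2 + 5*p + 2)/(2*p - 7)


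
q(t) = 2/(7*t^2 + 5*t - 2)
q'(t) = 2*(-14*t - 5)/(7*t^2 + 5*t - 2)^2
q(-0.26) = -0.71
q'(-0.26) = -0.34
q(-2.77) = 0.05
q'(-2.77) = 0.05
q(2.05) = 0.05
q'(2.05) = -0.05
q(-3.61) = 0.03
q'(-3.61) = 0.02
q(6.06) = 0.01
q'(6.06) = -0.00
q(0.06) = -1.19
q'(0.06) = -4.16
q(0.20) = -2.78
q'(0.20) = -30.09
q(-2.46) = 0.07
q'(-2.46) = 0.07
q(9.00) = 0.00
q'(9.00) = 0.00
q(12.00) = 0.00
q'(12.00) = 0.00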